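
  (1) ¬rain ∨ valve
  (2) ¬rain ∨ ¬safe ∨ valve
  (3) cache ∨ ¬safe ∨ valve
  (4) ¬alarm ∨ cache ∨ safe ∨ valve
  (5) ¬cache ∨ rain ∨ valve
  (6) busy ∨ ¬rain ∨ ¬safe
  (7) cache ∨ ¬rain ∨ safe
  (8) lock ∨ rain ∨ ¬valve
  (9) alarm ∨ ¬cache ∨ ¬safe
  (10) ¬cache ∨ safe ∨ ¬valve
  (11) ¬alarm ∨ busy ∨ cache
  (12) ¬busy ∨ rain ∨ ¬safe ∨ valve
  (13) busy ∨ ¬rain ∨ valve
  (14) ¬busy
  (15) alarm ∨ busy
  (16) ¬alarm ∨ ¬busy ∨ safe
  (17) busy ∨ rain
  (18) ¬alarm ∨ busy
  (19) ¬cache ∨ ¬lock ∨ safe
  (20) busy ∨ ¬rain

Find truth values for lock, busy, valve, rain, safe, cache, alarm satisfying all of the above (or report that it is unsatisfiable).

Case busy = True:
  Clause (¬busy) is falsified — contradiction.
Case busy = False:
  (alarm ∨ busy) forces alarm = True.
  Clause (¬alarm ∨ busy) is falsified — contradiction.
Both cases fail, so the formula is unsatisfiable.

No satisfying assignment exists.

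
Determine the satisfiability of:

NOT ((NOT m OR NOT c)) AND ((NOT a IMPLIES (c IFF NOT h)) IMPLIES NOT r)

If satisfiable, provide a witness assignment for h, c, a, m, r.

h=T; c=T; a=F; m=T; r=T

  NOT ((NOT m OR NOT c)) = True
    NOT m OR NOT c = False
      NOT m = False
      NOT c = False
  (NOT a IMPLIES (c IFF NOT h)) IMPLIES NOT r = True
    NOT a IMPLIES (c IFF NOT h) = False
      NOT a = True
      c IFF NOT h = False
        NOT h = False
    NOT r = False
Both conjuncts True, so the formula holds.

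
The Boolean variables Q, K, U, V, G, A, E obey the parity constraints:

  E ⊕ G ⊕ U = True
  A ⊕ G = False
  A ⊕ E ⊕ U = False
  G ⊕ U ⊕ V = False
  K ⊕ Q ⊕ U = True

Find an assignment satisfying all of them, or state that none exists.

Unsatisfiable

Adding constraints 1, 2, 3 mod 2: every variable appears an even number of times on the left, so the left side is 0.
But the right sides sum to 1 (mod 2). 0 ≠ 1 — the system is inconsistent.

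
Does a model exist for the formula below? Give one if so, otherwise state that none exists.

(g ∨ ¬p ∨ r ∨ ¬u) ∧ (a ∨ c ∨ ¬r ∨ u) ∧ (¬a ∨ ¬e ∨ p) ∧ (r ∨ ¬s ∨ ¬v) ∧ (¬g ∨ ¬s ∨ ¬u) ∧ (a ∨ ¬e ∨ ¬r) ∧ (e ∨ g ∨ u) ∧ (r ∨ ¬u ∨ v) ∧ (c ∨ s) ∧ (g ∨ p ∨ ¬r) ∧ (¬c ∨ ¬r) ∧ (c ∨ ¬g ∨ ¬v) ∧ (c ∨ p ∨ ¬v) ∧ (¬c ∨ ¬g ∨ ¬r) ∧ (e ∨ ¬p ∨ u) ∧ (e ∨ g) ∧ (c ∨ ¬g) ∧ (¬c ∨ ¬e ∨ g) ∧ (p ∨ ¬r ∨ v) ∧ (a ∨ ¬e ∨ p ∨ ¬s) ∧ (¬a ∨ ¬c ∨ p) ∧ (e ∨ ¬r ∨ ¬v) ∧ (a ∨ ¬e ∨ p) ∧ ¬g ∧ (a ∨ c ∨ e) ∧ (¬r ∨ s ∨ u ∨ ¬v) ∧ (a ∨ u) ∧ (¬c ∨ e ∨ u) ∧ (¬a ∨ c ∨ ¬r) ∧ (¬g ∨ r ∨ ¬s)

a: True; c: False; e: True; g: False; u: False; v: False; p: True; r: False; s: True

Unit clause (¬g) forces g = False.
In (e ∨ g) only e is left, so e = True.
In (¬c ∨ ¬e ∨ g) only ¬c is left, so c = False.
In (c ∨ s) only s is left, so s = True.
Try a = False:
  (a ∨ ¬e ∨ ¬r) forces r = False.
  (r ∨ ¬s ∨ ¬v) forces v = False.
  (r ∨ ¬u ∨ v) forces u = False.
  clause (a ∨ u) is falsified — backtrack.
So a = True.
  then (¬a ∨ ¬e ∨ p) forces p = True.
  then (¬a ∨ c ∨ ¬r) forces r = False.
  then (g ∨ ¬p ∨ r ∨ ¬u) forces u = False.
  then (r ∨ ¬s ∨ ¬v) forces v = False.
All clauses satisfied.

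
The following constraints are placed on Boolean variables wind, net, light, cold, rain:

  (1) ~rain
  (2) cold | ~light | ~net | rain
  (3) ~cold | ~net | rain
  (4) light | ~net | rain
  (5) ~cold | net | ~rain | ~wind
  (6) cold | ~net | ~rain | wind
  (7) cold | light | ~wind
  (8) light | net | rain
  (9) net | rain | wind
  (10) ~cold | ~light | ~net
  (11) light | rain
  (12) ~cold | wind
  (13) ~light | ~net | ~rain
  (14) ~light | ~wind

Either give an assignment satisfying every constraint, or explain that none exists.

UNSATISFIABLE

Case rain = True:
  Clause (~rain) is falsified — contradiction.
Case rain = False:
  (light | rain) forces light = True.
  (~light | ~wind) forces wind = False.
  (net | rain | wind) forces net = True.
  (cold | ~light | ~net | rain) forces cold = True.
  Clause (~cold | ~net | rain) is falsified — contradiction.
Both cases fail, so the formula is unsatisfiable.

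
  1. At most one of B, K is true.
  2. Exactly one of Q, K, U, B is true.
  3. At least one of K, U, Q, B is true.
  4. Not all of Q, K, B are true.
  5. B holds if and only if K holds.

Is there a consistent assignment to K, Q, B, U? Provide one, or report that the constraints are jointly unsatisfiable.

K=F, Q=T, B=F, U=F

  (1) {B, K}: 0 true — at most one ✓
  (2) {Q, K, U, B}: 1 true — exactly one ✓
  (3) {K, U, Q, B}: 1 true — at least one ✓
  (4) {Q, K, B}: 1/3 true — not all ✓
  (5) B=F, K=F — same ✓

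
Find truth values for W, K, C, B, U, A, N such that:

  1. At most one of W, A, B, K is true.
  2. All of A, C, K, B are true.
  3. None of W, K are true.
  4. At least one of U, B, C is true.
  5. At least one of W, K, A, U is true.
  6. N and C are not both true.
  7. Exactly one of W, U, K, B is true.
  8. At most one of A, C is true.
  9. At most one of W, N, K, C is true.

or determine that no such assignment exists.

Case K = True:
  Constraint (3) is violated (K=T) — contradiction.
Case K = False:
  Constraint (2) is violated (K=F) — contradiction.
Both cases fail — unsatisfiable.

The formula is unsatisfiable.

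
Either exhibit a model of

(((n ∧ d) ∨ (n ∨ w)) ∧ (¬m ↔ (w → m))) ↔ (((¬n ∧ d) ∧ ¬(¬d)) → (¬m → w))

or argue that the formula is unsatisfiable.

d: False, m: False, n: True, w: False

  (((n ∧ d) ∨ (n ∨ w)) ∧ (¬m ↔ (w → m))) ↔ (((¬n ∧ d) ∧ ¬(¬d)) → (¬m → w)) = True
    ((n ∧ d) ∨ (n ∨ w)) ∧ (¬m ↔ (w → m)) = True
      (n ∧ d) ∨ (n ∨ w) = True
        n ∧ d = False
        n ∨ w = True
      ¬m ↔ (w → m) = True
        ¬m = True
        w → m = True
    ((¬n ∧ d) ∧ ¬(¬d)) → (¬m → w) = True
      (¬n ∧ d) ∧ ¬(¬d) = False
        ¬n ∧ d = False
          ¬n = False
        ¬(¬d) = False
          ¬d = True
      ¬m → w = False
        ¬m = True
The formula evaluates to True.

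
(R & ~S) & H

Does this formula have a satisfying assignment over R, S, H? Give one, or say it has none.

R=T, S=F, H=T

  R & ~S = True
    ~S = True
Both conjuncts True, so the formula holds.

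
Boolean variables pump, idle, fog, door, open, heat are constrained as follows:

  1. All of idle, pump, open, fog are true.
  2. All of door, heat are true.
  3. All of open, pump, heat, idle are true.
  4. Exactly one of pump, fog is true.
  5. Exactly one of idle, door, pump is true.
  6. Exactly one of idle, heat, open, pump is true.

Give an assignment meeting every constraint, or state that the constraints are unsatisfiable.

The formula is unsatisfiable.

Case pump = True:
  (1) forces idle = True.
  Constraint (5) is violated (idle=T, pump=T) — contradiction.
Case pump = False:
  Constraint (1) is violated (pump=F) — contradiction.
Both cases fail — unsatisfiable.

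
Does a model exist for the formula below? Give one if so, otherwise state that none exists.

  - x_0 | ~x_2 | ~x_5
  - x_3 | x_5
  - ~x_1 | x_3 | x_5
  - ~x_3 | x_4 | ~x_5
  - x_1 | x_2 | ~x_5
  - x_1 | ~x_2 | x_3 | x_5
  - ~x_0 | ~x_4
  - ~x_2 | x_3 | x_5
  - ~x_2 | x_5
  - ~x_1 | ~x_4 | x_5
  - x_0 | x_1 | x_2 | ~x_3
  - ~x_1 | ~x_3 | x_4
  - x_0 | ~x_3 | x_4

x_0=T, x_1=T, x_2=F, x_3=F, x_4=F, x_5=T

Set x_0 = True.
  then (~x_0 | ~x_4) forces x_4 = False.
Set x_1 = True.
  then (~x_1 | ~x_3 | x_4) forces x_3 = False.
  then (x_3 | x_5) forces x_5 = True.
Set x_2 = False.
All clauses satisfied.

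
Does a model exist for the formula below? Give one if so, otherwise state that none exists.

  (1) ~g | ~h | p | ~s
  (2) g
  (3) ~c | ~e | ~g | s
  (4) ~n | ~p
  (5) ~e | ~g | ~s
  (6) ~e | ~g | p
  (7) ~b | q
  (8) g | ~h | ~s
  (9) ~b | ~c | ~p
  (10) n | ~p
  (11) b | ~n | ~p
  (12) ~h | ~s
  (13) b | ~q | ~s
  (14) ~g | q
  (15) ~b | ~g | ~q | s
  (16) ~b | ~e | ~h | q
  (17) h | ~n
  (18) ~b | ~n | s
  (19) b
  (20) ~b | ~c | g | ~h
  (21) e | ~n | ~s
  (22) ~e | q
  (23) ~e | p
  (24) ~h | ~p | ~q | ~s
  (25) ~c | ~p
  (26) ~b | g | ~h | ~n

p: False; h: False; g: True; b: True; e: False; c: True; n: False; q: True; s: True

Unit clause (g) forces g = True.
In (~g | q) only q is left, so q = True.
Unit clause (b) forces b = True.
In (~b | ~g | ~q | s) only s is left, so s = True.
In (~e | ~g | ~s) only ~e is left, so e = False.
In (~h | ~s) only ~h is left, so h = False.
In (h | ~n) only ~n is left, so n = False.
In (n | ~p) only ~p is left, so p = False.
Set c = True.
All clauses satisfied.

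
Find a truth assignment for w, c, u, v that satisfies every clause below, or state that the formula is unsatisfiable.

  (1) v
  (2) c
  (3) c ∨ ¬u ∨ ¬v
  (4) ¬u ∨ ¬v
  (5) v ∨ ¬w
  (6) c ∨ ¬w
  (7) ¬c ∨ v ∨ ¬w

Unit clause (v) forces v = True.
Unit clause (c) forces c = True.
In (¬u ∨ ¬v) only ¬u is left, so u = False.
Set w = True.
All clauses satisfied.

w = True, c = True, u = False, v = True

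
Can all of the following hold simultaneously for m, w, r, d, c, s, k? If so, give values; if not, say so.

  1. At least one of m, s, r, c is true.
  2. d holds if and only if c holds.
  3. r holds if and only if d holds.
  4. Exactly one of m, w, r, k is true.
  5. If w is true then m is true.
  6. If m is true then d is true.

m = False, w = False, r = True, d = True, c = True, s = False, k = False

  (1) {m, s, r, c}: 2 true — at least one ✓
  (2) d=T, c=T — same ✓
  (3) r=T, d=T — same ✓
  (4) {m, w, r, k}: 1 true — exactly one ✓
  (5) w=F ⇒ m: vacuous ✓
  (6) m=F ⇒ d: vacuous ✓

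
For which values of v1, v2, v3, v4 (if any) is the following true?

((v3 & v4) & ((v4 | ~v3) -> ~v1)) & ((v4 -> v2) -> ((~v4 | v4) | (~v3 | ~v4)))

v1=F; v2=F; v3=T; v4=T

  (v3 & v4) & ((v4 | ~v3) -> ~v1) = True
    v3 & v4 = True
    (v4 | ~v3) -> ~v1 = True
      v4 | ~v3 = True
        ~v3 = False
      ~v1 = True
  (v4 -> v2) -> ((~v4 | v4) | (~v3 | ~v4)) = True
    v4 -> v2 = False
    (~v4 | v4) | (~v3 | ~v4) = True
      ~v4 | v4 = True
        ~v4 = False
      ~v3 | ~v4 = False
        ~v3 = False
        ~v4 = False
Both conjuncts True, so the formula holds.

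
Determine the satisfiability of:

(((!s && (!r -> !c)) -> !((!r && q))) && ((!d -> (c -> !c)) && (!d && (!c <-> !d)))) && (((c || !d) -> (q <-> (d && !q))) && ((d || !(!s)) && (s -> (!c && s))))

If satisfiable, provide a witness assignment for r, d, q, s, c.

r: True; d: False; q: False; s: True; c: False

  ((!s && (!r -> !c)) -> !((!r && q))) && ((!d -> (c -> !c)) && (!d && (!c <-> !d))) = True
    (!s && (!r -> !c)) -> !((!r && q)) = True
      !s && (!r -> !c) = False
        !s = False
        !r -> !c = True
          !r = False
          !c = True
      !((!r && q)) = True
        !r && q = False
          !r = False
    (!d -> (c -> !c)) && (!d && (!c <-> !d)) = True
      !d -> (c -> !c) = True
        !d = True
        c -> !c = True
          !c = True
      !d && (!c <-> !d) = True
        !d = True
        !c <-> !d = True
          !c = True
          !d = True
  ((c || !d) -> (q <-> (d && !q))) && ((d || !(!s)) && (s -> (!c && s))) = True
    (c || !d) -> (q <-> (d && !q)) = True
      c || !d = True
        !d = True
      q <-> (d && !q) = True
        d && !q = False
          !q = True
    (d || !(!s)) && (s -> (!c && s)) = True
      d || !(!s) = True
        !(!s) = True
          !s = False
      s -> (!c && s) = True
        !c && s = True
          !c = True
Both conjuncts True, so the formula holds.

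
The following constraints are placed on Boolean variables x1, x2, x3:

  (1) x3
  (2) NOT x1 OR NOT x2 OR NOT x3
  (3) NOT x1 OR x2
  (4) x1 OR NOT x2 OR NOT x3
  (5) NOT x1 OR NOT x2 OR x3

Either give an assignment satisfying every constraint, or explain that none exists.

Unit clause (x3) forces x3 = True.
Try x1 = True:
  (NOT x1 OR NOT x2 OR NOT x3) forces x2 = False.
  clause (NOT x1 OR x2) is falsified — backtrack.
So x1 = False.
  then (x1 OR NOT x2 OR NOT x3) forces x2 = False.
All clauses satisfied.

x1 = False, x2 = False, x3 = True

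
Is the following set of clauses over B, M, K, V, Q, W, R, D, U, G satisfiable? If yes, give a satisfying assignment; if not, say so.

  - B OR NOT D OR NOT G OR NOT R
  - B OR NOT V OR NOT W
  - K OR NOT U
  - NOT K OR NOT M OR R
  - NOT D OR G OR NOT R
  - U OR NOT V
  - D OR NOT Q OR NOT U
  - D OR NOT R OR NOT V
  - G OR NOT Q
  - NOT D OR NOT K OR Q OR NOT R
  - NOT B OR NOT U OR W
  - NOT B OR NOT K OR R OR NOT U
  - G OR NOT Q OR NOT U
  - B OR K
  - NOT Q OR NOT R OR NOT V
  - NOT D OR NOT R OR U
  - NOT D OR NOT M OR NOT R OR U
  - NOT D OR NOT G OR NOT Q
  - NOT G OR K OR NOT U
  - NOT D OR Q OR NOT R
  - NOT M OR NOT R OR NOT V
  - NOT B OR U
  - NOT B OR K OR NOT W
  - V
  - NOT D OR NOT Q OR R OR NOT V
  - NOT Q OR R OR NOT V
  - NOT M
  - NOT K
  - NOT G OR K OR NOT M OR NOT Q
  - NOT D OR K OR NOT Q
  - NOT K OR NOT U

Unsatisfiable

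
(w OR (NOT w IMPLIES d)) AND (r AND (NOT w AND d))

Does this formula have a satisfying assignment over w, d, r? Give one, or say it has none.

w: False, d: True, r: True

  w OR (NOT w IMPLIES d) = True
    NOT w IMPLIES d = True
      NOT w = True
  r AND (NOT w AND d) = True
    NOT w AND d = True
      NOT w = True
Both conjuncts True, so the formula holds.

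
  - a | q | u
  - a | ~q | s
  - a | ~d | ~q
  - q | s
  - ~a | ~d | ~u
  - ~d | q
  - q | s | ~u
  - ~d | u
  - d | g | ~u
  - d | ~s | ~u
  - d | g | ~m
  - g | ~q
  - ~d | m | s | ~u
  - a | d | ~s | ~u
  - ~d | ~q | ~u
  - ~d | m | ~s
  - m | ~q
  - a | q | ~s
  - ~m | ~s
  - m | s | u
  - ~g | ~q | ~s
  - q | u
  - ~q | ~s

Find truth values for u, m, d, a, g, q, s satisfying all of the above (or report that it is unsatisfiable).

Set u = False.
  then (~d | u) forces d = False.
  then (q | u) forces q = True.
  then (~q | ~s) forces s = False.
  then (a | ~q | s) forces a = True.
  then (g | ~q) forces g = True.
  then (m | ~q) forces m = True.
All clauses satisfied.

u=F; m=T; d=F; a=T; g=T; q=T; s=F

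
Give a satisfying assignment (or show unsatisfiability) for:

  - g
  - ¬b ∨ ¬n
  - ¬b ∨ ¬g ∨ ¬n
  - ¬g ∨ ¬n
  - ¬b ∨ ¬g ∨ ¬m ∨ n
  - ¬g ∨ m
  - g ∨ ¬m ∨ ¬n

n = False, m = True, g = True, b = False

Unit clause (g) forces g = True.
In (¬g ∨ ¬n) only ¬n is left, so n = False.
In (¬g ∨ m) only m is left, so m = True.
In (¬b ∨ ¬g ∨ ¬m ∨ n) only ¬b is left, so b = False.
Check each clause:
  (g): g holds.
  (¬b ∨ ¬n): ¬b holds.
  (¬b ∨ ¬g ∨ ¬n): ¬b holds.
  (¬g ∨ ¬n): ¬n holds.
  (¬b ∨ ¬g ∨ ¬m ∨ n): ¬b holds.
  (¬g ∨ m): m holds.
  (g ∨ ¬m ∨ ¬n): g holds.
All clauses satisfied.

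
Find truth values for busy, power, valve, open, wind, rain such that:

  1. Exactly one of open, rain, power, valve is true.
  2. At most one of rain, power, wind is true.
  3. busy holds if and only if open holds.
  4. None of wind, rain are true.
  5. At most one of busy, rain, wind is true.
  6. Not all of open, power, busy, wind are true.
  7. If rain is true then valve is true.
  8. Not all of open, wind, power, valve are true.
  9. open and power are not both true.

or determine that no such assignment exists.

busy: True, power: False, valve: False, open: True, wind: False, rain: False

  (1) {open, rain, power, valve}: 1 true — exactly one ✓
  (2) {rain, power, wind}: 0 true — at most one ✓
  (3) busy=T, open=T — same ✓
  (4) {wind, rain}: 0 true — none ✓
  (5) {busy, rain, wind}: 1 true — at most one ✓
  (6) {open, power, busy, wind}: 2/4 true — not all ✓
  (7) rain=F ⇒ valve: vacuous ✓
  (8) {open, wind, power, valve}: 1/4 true — not all ✓
  (9) open=T, power=F — not both ✓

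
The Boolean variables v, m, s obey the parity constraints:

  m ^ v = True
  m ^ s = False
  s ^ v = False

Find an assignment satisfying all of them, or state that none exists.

Unsatisfiable — no assignment works.

Adding constraints 1, 2, 3 mod 2: every variable appears an even number of times on the left, so the left side is 0.
But the right sides sum to 1 (mod 2). 0 ≠ 1 — the system is inconsistent.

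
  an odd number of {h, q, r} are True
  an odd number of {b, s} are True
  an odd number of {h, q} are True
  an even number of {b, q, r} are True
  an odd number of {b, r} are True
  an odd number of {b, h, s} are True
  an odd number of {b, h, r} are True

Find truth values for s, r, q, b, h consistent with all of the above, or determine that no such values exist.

s=F, r=F, q=T, b=T, h=F

{h, q, r}: 1 true → odd ✓
{b, s}: 1 true → odd ✓
{h, q}: 1 true → odd ✓
{b, q, r}: 2 true → even ✓
{b, r}: 1 true → odd ✓
{b, h, s}: 1 true → odd ✓
{b, h, r}: 1 true → odd ✓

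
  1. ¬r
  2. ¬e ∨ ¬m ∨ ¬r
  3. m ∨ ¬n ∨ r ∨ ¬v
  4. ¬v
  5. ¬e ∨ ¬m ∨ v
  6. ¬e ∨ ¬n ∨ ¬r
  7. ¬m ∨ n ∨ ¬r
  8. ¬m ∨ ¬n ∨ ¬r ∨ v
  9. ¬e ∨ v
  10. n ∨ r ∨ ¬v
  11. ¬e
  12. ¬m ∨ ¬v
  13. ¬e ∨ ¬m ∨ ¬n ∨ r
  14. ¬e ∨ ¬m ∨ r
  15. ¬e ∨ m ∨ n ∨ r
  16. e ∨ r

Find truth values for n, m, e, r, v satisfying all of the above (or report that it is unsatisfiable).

Case e = True:
  Clause (¬e) is falsified — contradiction.
Case e = False:
  (¬r) forces r = False.
  Clause (e ∨ r) is falsified — contradiction.
Both cases fail, so the formula is unsatisfiable.

UNSATISFIABLE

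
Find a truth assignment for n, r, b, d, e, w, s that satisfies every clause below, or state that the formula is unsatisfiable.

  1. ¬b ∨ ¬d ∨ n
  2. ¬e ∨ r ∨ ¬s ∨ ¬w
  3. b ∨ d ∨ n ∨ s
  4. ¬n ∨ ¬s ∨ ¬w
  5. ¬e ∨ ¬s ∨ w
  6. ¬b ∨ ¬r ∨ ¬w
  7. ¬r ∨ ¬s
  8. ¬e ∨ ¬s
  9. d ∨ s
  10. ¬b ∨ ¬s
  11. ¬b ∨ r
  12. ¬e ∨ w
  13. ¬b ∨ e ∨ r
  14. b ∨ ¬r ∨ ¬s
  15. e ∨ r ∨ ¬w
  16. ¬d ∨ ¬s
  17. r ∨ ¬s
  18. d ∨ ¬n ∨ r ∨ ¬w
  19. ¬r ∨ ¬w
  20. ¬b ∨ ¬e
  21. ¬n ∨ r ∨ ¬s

n: True, r: False, b: False, d: True, e: True, w: True, s: False

Set n = True.
Set r = False.
  then (¬b ∨ r) forces b = False.
  then (r ∨ ¬s) forces s = False.
  then (d ∨ s) forces d = True.
Set e = True.
  then (¬e ∨ w) forces w = True.
All clauses satisfied.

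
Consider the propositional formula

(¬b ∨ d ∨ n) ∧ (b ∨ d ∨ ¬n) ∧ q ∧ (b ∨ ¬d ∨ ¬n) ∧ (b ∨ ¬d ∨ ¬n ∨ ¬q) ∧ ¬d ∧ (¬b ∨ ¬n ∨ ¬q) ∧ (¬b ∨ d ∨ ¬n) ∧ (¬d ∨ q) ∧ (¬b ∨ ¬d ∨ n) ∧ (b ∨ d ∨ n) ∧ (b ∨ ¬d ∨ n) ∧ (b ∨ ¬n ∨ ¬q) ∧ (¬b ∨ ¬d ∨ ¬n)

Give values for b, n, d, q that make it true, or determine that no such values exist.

UNSATISFIABLE

Case b = True:
  (q) forces q = True.
  (¬d) forces d = False.
  (¬b ∨ d ∨ n) forces n = True.
  Clause (¬b ∨ ¬n ∨ ¬q) is falsified — contradiction.
Case b = False:
  (q) forces q = True.
  (¬d) forces d = False.
  (b ∨ d ∨ ¬n) forces n = False.
  Clause (b ∨ d ∨ n) is falsified — contradiction.
Both cases fail, so the formula is unsatisfiable.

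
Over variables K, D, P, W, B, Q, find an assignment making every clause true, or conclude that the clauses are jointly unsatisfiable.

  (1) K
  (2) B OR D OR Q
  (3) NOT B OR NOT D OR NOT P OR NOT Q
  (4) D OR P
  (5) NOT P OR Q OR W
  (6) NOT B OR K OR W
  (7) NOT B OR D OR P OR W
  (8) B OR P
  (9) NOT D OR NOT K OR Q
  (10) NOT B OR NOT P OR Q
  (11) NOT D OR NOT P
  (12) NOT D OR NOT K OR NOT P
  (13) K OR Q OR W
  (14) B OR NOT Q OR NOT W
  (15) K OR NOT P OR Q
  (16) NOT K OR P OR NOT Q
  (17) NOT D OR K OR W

K = True; D = False; P = True; W = False; B = False; Q = True

Unit clause (K) forces K = True.
Set D = False.
  then (D OR P) forces P = True.
Set W = False.
  then (NOT P OR Q OR W) forces Q = True.
Set B = False.
All clauses satisfied.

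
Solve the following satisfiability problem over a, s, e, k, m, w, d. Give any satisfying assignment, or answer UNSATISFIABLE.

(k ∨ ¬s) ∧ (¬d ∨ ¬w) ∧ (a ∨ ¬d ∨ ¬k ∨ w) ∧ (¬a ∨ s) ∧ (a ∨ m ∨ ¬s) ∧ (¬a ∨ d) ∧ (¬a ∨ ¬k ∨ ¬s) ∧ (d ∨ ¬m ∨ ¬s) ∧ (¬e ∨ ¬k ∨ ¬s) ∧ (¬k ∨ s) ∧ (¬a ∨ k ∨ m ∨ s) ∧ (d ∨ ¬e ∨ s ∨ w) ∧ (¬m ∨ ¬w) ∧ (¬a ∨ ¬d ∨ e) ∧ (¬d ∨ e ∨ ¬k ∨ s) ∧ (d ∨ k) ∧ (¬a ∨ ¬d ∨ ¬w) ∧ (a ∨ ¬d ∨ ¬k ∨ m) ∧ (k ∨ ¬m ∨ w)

a = False, s = False, e = True, k = False, m = False, w = False, d = True

Try a = True:
  (¬a ∨ s) forces s = True.
  (k ∨ ¬s) forces k = True.
  clause (¬a ∨ ¬k ∨ ¬s) is falsified — backtrack.
So a = False.
Set s = False.
  then (¬k ∨ s) forces k = False.
  then (d ∨ k) forces d = True.
  then (¬d ∨ ¬w) forces w = False.
  then (k ∨ ¬m ∨ w) forces m = False.
Set e = True.
All clauses satisfied.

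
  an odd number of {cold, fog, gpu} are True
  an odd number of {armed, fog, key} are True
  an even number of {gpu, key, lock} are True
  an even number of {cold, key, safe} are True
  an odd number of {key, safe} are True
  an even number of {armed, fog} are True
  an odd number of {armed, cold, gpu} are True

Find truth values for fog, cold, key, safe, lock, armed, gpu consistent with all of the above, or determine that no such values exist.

fog: False, cold: True, key: True, safe: False, lock: True, armed: False, gpu: False

{cold, fog, gpu}: 1 true → odd ✓
{armed, fog, key}: 1 true → odd ✓
{gpu, key, lock}: 2 true → even ✓
{cold, key, safe}: 2 true → even ✓
{key, safe}: 1 true → odd ✓
{armed, fog}: 0 true → even ✓
{armed, cold, gpu}: 1 true → odd ✓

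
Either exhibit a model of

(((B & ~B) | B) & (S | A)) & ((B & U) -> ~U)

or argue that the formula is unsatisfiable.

S = True, B = True, A = False, U = False

  ((B & ~B) | B) & (S | A) = True
    (B & ~B) | B = True
      B & ~B = False
        ~B = False
    S | A = True
  (B & U) -> ~U = True
    B & U = False
    ~U = True
Both conjuncts True, so the formula holds.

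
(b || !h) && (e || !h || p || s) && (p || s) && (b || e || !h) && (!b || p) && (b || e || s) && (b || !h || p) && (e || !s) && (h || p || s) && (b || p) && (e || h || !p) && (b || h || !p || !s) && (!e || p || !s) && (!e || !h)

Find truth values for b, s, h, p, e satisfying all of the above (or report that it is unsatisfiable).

Set b = True.
  then (!b || p) forces p = True.
Set s = False.
Set h = False.
  then (e || h || !p) forces e = True.
All clauses satisfied.

b = True, s = False, h = False, p = True, e = True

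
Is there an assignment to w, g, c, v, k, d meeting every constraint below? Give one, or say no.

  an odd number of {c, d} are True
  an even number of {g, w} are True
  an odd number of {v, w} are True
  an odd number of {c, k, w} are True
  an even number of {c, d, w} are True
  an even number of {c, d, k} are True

w: True; g: True; c: True; v: False; k: True; d: False

{c, d}: 1 true → odd ✓
{g, w}: 2 true → even ✓
{v, w}: 1 true → odd ✓
{c, k, w}: 3 true → odd ✓
{c, d, w}: 2 true → even ✓
{c, d, k}: 2 true → even ✓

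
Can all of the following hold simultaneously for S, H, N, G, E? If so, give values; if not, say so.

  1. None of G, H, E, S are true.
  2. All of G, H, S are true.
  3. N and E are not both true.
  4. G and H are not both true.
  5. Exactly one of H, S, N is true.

Unsatisfiable — no assignment works.

Case S = True:
  Constraint (1) is violated (S=T) — contradiction.
Case S = False:
  Constraint (2) is violated (S=F) — contradiction.
Both cases fail — unsatisfiable.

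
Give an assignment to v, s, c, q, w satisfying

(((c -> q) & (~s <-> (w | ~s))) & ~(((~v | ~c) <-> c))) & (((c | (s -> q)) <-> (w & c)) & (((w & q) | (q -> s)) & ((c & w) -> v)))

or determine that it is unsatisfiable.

v = False, s = True, c = False, q = False, w = False

  ((c -> q) & (~s <-> (w | ~s))) & ~(((~v | ~c) <-> c)) = True
    (c -> q) & (~s <-> (w | ~s)) = True
      c -> q = True
      ~s <-> (w | ~s) = True
        ~s = False
        w | ~s = False
          ~s = False
    ~(((~v | ~c) <-> c)) = True
      (~v | ~c) <-> c = False
        ~v | ~c = True
          ~v = True
          ~c = True
  ((c | (s -> q)) <-> (w & c)) & (((w & q) | (q -> s)) & ((c & w) -> v)) = True
    (c | (s -> q)) <-> (w & c) = True
      c | (s -> q) = False
        s -> q = False
      w & c = False
    ((w & q) | (q -> s)) & ((c & w) -> v) = True
      (w & q) | (q -> s) = True
        w & q = False
        q -> s = True
      (c & w) -> v = True
        c & w = False
Both conjuncts True, so the formula holds.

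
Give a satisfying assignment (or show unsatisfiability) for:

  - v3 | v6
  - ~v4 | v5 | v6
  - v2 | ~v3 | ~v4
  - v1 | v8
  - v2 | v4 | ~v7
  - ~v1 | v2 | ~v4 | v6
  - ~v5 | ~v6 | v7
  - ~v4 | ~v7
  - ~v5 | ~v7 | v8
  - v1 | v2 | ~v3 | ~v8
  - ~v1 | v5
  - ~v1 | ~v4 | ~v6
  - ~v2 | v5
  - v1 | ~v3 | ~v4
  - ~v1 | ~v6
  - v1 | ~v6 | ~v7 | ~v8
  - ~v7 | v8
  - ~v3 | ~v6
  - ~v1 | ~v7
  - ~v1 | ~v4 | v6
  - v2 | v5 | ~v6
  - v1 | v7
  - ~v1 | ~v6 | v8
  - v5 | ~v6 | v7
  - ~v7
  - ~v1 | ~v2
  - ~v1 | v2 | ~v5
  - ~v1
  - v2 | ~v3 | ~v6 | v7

Case v7 = True:
  Clause (~v7) is falsified — contradiction.
Case v7 = False:
  (v1 | v7) forces v1 = True.
  Clause (~v1) is falsified — contradiction.
Both cases fail, so the formula is unsatisfiable.

Unsatisfiable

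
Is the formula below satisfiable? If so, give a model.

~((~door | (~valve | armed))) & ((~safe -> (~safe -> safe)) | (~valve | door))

door: True, armed: False, valve: True, safe: True

  ~((~door | (~valve | armed))) = True
    ~door | (~valve | armed) = False
      ~door = False
      ~valve | armed = False
        ~valve = False
  (~safe -> (~safe -> safe)) | (~valve | door) = True
    ~safe -> (~safe -> safe) = True
      ~safe = False
      ~safe -> safe = True
        ~safe = False
    ~valve | door = True
      ~valve = False
Both conjuncts True, so the formula holds.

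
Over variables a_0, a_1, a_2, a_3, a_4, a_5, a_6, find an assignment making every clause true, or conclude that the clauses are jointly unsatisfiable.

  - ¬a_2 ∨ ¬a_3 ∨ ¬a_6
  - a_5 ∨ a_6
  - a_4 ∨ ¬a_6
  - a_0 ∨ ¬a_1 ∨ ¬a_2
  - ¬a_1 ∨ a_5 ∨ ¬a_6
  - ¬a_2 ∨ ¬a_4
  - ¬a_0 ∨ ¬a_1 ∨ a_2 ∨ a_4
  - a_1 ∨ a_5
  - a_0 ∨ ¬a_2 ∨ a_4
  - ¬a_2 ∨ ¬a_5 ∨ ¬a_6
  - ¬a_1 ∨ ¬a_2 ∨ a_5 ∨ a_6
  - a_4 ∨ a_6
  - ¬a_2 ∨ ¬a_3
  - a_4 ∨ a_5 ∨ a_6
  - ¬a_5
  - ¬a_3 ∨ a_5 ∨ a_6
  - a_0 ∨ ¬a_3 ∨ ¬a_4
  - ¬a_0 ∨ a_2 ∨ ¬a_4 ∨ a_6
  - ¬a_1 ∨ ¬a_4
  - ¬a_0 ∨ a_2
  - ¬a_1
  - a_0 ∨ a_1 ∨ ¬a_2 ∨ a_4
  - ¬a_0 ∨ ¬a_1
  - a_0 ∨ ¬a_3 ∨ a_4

No satisfying assignment exists.

Case a_1 = True:
  Clause (¬a_1) is falsified — contradiction.
Case a_1 = False:
  (a_1 ∨ a_5) forces a_5 = True.
  Clause (¬a_5) is falsified — contradiction.
Both cases fail, so the formula is unsatisfiable.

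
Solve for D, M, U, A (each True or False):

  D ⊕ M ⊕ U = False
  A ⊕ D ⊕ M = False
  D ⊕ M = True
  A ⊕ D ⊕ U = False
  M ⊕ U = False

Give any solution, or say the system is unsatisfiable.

D=F, M=T, U=T, A=T

D ⊕ M ⊕ U = F ⊕ T ⊕ T = False ✓
A ⊕ D ⊕ M = T ⊕ F ⊕ T = False ✓
D ⊕ M = F ⊕ T = True ✓
A ⊕ D ⊕ U = T ⊕ F ⊕ T = False ✓
M ⊕ U = T ⊕ T = False ✓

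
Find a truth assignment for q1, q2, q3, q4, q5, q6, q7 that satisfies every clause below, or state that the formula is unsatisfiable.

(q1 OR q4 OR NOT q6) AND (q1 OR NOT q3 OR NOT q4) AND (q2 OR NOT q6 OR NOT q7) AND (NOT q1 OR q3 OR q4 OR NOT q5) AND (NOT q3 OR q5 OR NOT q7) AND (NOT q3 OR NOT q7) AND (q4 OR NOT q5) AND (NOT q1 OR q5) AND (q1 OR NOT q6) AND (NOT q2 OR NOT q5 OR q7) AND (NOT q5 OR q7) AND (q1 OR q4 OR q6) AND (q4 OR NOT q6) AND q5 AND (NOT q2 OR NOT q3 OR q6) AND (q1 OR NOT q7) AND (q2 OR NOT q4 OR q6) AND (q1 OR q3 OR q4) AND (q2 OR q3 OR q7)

Unit clause (q5) forces q5 = True.
In (q4 OR NOT q5) only q4 is left, so q4 = True.
In (NOT q5 OR q7) only q7 is left, so q7 = True.
In (q1 OR NOT q7) only q1 is left, so q1 = True.
In (NOT q3 OR NOT q7) only NOT q3 is left, so q3 = False.
Try q2 = False:
  (q2 OR NOT q6 OR NOT q7) forces q6 = False.
  clause (q2 OR NOT q4 OR q6) is falsified — backtrack.
So q2 = True.
Set q6 = False.
All clauses satisfied.

q1: True, q2: True, q3: False, q4: True, q5: True, q6: False, q7: True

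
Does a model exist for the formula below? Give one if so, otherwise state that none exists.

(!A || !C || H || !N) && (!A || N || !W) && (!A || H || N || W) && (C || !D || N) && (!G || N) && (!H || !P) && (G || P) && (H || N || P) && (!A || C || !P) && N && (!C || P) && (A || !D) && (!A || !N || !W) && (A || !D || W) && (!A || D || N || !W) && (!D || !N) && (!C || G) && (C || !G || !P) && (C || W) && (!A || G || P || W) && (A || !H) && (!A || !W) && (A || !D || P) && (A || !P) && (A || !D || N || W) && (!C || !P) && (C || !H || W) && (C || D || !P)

G: True, A: False, N: True, H: False, P: False, C: False, W: True, D: False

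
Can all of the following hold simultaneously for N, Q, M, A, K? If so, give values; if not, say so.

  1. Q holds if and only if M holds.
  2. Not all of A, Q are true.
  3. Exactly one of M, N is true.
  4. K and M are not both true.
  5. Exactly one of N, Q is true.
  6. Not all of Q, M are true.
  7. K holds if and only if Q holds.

N = True, Q = False, M = False, A = False, K = False

  (1) Q=F, M=F — same ✓
  (2) {A, Q}: 0/2 true — not all ✓
  (3) {M, N}: 1 true — exactly one ✓
  (4) K=F, M=F — not both ✓
  (5) {N, Q}: 1 true — exactly one ✓
  (6) {Q, M}: 0/2 true — not all ✓
  (7) K=F, Q=F — same ✓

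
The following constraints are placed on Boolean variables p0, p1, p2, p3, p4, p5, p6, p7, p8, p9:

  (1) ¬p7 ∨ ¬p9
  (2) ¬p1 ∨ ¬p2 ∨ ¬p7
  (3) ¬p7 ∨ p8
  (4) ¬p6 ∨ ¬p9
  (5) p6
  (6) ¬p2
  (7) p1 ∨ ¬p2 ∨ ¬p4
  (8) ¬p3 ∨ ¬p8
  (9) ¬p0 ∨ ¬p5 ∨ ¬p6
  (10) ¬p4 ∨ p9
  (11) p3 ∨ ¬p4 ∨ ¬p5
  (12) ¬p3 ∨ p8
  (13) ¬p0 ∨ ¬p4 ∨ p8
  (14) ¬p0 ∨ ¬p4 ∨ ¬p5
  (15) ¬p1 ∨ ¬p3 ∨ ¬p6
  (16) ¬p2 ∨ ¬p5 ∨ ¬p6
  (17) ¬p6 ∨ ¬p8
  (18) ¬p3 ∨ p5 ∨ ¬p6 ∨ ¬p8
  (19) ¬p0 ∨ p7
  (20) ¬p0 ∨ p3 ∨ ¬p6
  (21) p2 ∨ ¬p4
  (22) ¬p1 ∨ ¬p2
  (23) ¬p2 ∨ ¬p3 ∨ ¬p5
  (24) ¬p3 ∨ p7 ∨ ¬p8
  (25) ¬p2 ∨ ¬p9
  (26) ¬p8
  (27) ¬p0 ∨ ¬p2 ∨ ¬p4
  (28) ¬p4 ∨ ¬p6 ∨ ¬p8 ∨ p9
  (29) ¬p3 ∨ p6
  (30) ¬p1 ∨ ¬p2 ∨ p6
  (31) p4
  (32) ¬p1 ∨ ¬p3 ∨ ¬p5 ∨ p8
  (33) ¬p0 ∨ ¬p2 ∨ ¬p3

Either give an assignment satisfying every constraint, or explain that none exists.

Unsatisfiable

Case p4 = True:
  (p6) forces p6 = True.
  (¬p6 ∨ ¬p9) forces p9 = False.
  Clause (¬p4 ∨ p9) is falsified — contradiction.
Case p4 = False:
  Clause (p4) is falsified — contradiction.
Both cases fail, so the formula is unsatisfiable.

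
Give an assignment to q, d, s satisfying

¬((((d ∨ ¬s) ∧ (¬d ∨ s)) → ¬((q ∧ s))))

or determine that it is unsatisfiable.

q: True, d: True, s: True

  ¬((((d ∨ ¬s) ∧ (¬d ∨ s)) → ¬((q ∧ s)))) = True
    ((d ∨ ¬s) ∧ (¬d ∨ s)) → ¬((q ∧ s)) = False
      (d ∨ ¬s) ∧ (¬d ∨ s) = True
        d ∨ ¬s = True
          ¬s = False
        ¬d ∨ s = True
          ¬d = False
      ¬((q ∧ s)) = False
        q ∧ s = True
The formula evaluates to True.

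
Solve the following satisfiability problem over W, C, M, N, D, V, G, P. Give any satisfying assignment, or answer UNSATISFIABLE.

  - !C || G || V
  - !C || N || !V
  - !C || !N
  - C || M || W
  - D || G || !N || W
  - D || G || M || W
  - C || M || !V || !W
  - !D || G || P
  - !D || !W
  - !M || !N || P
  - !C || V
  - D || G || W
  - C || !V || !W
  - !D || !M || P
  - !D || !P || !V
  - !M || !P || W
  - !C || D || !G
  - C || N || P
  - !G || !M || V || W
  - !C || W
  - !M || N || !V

Set W = True.
  then (!D || !W) forces D = False.
Try C = True:
  (!C || !N) forces N = False.
  (!C || N || !V) forces V = False.
  clause (!C || V) is falsified — backtrack.
So C = False.
  then (C || !V || !W) forces V = False.
Set M = False.
Set N = True.
Set G = True.
Set P = True.
All clauses satisfied.

W = True, C = False, M = False, N = True, D = False, V = False, G = True, P = True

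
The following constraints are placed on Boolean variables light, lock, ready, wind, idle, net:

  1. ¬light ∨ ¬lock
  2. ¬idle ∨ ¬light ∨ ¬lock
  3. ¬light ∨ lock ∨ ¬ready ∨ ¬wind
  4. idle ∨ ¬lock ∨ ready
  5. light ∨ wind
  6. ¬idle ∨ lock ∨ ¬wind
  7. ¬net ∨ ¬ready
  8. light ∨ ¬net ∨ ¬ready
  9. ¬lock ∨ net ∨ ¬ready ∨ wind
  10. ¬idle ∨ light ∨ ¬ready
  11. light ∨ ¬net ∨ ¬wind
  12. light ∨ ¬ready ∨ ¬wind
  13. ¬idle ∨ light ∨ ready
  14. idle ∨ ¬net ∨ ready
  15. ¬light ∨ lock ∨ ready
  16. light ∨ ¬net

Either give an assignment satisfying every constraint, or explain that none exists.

light: True, lock: False, ready: True, wind: False, idle: False, net: False

Set light = True.
  then (¬light ∨ ¬lock) forces lock = False.
  then (¬light ∨ lock ∨ ready) forces ready = True.
  then (¬light ∨ lock ∨ ¬ready ∨ ¬wind) forces wind = False.
  then (¬net ∨ ¬ready) forces net = False.
Set idle = False.
All clauses satisfied.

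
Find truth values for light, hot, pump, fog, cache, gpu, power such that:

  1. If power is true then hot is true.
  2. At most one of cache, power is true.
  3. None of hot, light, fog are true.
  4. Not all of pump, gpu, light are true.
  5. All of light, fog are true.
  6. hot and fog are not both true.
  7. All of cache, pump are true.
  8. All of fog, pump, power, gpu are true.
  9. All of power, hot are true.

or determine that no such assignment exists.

Unsatisfiable — no assignment works.

Case light = True:
  Constraint (3) is violated (light=T) — contradiction.
Case light = False:
  Constraint (5) is violated (light=F) — contradiction.
Both cases fail — unsatisfiable.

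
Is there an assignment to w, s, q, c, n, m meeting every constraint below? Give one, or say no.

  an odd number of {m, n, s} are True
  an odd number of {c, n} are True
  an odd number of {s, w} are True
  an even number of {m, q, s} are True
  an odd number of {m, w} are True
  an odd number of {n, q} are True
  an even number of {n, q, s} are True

w = False; s = True; q = False; c = False; n = True; m = True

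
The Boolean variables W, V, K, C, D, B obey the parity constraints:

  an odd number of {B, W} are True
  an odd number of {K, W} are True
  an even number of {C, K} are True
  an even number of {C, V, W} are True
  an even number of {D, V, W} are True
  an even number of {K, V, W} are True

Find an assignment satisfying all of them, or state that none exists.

W = False; V = True; K = True; C = True; D = True; B = True

{B, W}: 1 true → odd ✓
{K, W}: 1 true → odd ✓
{C, K}: 2 true → even ✓
{C, V, W}: 2 true → even ✓
{D, V, W}: 2 true → even ✓
{K, V, W}: 2 true → even ✓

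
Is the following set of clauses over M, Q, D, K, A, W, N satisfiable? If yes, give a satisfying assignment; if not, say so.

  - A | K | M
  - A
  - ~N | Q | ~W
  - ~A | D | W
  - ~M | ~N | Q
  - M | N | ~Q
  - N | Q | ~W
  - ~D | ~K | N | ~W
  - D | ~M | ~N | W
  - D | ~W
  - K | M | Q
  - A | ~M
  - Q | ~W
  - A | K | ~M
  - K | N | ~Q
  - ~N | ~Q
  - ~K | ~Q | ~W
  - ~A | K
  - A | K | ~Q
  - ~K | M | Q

M = True, Q = False, D = True, K = True, A = True, W = False, N = False

Unit clause (A) forces A = True.
In (~A | K) only K is left, so K = True.
Try M = False:
  (~K | M | Q) forces Q = True.
  (M | N | ~Q) forces N = True.
  clause (~N | ~Q) is falsified — backtrack.
So M = True.
Set Q = False.
  then (~M | ~N | Q) forces N = False.
  then (N | Q | ~W) forces W = False.
  then (~A | D | W) forces D = True.
All clauses satisfied.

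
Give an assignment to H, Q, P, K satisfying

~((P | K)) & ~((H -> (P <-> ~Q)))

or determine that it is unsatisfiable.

H = True, Q = False, P = False, K = False

  ~((P | K)) = True
    P | K = False
  ~((H -> (P <-> ~Q))) = True
    H -> (P <-> ~Q) = False
      P <-> ~Q = False
        ~Q = True
Both conjuncts True, so the formula holds.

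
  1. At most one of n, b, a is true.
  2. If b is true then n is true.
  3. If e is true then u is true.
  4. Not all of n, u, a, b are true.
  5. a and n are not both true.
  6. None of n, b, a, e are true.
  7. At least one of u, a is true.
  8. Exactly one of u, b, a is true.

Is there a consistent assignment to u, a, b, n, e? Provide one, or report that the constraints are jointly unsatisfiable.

u = True; a = False; b = False; n = False; e = False

  (1) {n, b, a}: 0 true — at most one ✓
  (2) b=F ⇒ n: vacuous ✓
  (3) e=F ⇒ u: vacuous ✓
  (4) {n, u, a, b}: 1/4 true — not all ✓
  (5) a=F, n=F — not both ✓
  (6) {n, b, a, e}: 0 true — none ✓
  (7) {u, a}: 1 true — at least one ✓
  (8) {u, b, a}: 1 true — exactly one ✓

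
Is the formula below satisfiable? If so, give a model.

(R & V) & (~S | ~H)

S = False, R = True, H = False, V = True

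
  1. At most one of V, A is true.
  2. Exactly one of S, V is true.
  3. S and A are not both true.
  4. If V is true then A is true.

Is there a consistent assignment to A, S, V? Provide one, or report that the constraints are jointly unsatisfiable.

A = False; S = True; V = False

  (1) {V, A}: 0 true — at most one ✓
  (2) {S, V}: 1 true — exactly one ✓
  (3) S=T, A=F — not both ✓
  (4) V=F ⇒ A: vacuous ✓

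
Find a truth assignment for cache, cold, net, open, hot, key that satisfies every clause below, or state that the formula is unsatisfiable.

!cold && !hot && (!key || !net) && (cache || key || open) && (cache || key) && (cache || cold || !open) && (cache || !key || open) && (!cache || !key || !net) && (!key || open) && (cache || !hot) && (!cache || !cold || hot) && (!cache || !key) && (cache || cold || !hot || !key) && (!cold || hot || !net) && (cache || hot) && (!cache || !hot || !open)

cache=T, cold=F, net=T, open=T, hot=F, key=F

Unit clause (!cold) forces cold = False.
Unit clause (!hot) forces hot = False.
In (cache || hot) only cache is left, so cache = True.
In (!cache || !key) only !key is left, so key = False.
Set net = True.
Set open = True.
All clauses satisfied.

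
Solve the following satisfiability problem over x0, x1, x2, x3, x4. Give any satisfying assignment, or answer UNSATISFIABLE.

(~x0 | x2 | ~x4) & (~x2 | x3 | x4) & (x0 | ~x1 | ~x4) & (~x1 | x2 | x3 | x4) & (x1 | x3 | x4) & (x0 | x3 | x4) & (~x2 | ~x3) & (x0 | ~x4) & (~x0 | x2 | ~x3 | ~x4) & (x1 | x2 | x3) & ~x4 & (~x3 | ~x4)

x0 = False, x1 = True, x2 = False, x3 = True, x4 = False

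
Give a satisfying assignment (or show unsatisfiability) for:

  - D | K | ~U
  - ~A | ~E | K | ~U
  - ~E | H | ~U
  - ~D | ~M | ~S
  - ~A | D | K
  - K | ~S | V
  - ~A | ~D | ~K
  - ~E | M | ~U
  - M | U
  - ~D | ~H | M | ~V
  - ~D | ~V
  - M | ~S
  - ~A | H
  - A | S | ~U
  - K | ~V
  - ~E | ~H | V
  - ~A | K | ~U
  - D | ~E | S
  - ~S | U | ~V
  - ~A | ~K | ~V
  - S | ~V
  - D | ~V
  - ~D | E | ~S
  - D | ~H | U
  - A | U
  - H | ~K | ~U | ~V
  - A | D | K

E=F, V=F, H=T, M=F, D=F, K=T, S=F, U=T, A=T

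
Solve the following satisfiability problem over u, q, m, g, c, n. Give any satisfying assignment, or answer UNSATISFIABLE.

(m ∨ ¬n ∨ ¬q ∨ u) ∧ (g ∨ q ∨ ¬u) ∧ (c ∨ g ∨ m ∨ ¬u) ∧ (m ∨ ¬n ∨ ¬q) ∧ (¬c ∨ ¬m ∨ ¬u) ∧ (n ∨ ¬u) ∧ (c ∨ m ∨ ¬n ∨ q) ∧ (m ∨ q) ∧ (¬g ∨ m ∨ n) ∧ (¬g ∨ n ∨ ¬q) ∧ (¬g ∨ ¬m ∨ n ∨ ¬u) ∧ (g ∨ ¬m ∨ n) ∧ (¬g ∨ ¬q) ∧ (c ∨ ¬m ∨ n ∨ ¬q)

u = False; q = True; m = True; g = False; c = True; n = True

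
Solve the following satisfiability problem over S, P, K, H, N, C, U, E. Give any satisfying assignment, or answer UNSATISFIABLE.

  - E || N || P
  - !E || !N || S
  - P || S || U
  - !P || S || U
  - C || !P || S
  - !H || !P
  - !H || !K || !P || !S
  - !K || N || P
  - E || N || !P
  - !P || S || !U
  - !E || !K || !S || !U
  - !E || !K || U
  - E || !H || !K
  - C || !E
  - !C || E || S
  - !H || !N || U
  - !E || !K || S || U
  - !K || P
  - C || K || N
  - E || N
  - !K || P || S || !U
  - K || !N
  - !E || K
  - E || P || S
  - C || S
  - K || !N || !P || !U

S: True, P: True, K: True, H: False, N: True, C: True, U: False, E: False

Set S = True.
Try P = False:
  (!K || P) forces K = False.
  (K || !N) forces N = False.
  (E || N || P) forces E = True.
  clause (!E || K) is falsified — backtrack.
So P = True.
  then (!H || !P) forces H = False.
Set K = True.
Try N = False:
  (E || N || !P) forces E = True.
  (!E || !K || !S || !U) forces U = False.
  clause (!E || !K || U) is falsified — backtrack.
So N = True.
Set C = True.
Set U = False.
  then (!E || !K || U) forces E = False.
All clauses satisfied.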